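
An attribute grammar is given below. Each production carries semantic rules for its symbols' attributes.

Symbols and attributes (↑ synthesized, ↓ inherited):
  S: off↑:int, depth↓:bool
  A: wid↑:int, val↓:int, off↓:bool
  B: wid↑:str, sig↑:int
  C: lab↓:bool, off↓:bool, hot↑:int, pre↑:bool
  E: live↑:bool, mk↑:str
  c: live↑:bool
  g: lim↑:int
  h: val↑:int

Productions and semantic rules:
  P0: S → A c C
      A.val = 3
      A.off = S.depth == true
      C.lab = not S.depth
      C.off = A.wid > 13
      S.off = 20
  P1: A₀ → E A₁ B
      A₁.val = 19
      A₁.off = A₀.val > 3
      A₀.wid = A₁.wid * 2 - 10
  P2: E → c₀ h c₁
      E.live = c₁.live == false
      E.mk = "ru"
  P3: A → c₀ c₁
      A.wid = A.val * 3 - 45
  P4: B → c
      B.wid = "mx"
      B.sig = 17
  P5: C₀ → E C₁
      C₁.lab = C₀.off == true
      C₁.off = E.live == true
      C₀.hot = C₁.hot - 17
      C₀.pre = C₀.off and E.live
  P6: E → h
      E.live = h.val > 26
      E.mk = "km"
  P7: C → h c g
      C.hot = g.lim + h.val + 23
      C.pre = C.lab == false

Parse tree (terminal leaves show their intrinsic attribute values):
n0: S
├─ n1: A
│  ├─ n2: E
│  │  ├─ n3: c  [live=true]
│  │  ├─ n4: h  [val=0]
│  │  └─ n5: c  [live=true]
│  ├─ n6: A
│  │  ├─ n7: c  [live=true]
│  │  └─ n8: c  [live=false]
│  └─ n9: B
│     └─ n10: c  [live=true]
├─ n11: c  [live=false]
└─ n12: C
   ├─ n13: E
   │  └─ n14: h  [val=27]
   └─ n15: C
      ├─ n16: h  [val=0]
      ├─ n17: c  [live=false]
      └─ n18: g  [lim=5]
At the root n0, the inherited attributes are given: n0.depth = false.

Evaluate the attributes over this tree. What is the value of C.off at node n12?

1. n0.depth = false  [given at root]
2. n1.val = 3  [3]
3. n1.off = false  [S.depth == true]
4. n3.live = true  [terminal]
5. n4.val = 0  [terminal]
6. n5.live = true  [terminal]
7. n2.live = false  [c₁.live == false]
8. n2.mk = "ru"  ["ru"]
9. n6.val = 19  [19]
10. n6.off = false  [A₀.val > 3]
11. n7.live = true  [terminal]
12. n8.live = false  [terminal]
13. n6.wid = 12  [A.val * 3 - 45]
14. n10.live = true  [terminal]
15. n9.wid = "mx"  ["mx"]
16. n9.sig = 17  [17]
17. n1.wid = 14  [A₁.wid * 2 - 10]
18. n11.live = false  [terminal]
19. n12.lab = true  [not S.depth]
20. n12.off = true  [A.wid > 13]
21. n14.val = 27  [terminal]
22. n13.live = true  [h.val > 26]
23. n13.mk = "km"  ["km"]
24. n15.lab = true  [C₀.off == true]
25. n15.off = true  [E.live == true]
26. n16.val = 0  [terminal]
27. n17.live = false  [terminal]
28. n18.lim = 5  [terminal]
29. n15.hot = 28  [g.lim + h.val + 23]
30. n15.pre = false  [C.lab == false]
31. n12.hot = 11  [C₁.hot - 17]
32. n12.pre = true  [C₀.off and E.live]
33. n0.off = 20  [20]

true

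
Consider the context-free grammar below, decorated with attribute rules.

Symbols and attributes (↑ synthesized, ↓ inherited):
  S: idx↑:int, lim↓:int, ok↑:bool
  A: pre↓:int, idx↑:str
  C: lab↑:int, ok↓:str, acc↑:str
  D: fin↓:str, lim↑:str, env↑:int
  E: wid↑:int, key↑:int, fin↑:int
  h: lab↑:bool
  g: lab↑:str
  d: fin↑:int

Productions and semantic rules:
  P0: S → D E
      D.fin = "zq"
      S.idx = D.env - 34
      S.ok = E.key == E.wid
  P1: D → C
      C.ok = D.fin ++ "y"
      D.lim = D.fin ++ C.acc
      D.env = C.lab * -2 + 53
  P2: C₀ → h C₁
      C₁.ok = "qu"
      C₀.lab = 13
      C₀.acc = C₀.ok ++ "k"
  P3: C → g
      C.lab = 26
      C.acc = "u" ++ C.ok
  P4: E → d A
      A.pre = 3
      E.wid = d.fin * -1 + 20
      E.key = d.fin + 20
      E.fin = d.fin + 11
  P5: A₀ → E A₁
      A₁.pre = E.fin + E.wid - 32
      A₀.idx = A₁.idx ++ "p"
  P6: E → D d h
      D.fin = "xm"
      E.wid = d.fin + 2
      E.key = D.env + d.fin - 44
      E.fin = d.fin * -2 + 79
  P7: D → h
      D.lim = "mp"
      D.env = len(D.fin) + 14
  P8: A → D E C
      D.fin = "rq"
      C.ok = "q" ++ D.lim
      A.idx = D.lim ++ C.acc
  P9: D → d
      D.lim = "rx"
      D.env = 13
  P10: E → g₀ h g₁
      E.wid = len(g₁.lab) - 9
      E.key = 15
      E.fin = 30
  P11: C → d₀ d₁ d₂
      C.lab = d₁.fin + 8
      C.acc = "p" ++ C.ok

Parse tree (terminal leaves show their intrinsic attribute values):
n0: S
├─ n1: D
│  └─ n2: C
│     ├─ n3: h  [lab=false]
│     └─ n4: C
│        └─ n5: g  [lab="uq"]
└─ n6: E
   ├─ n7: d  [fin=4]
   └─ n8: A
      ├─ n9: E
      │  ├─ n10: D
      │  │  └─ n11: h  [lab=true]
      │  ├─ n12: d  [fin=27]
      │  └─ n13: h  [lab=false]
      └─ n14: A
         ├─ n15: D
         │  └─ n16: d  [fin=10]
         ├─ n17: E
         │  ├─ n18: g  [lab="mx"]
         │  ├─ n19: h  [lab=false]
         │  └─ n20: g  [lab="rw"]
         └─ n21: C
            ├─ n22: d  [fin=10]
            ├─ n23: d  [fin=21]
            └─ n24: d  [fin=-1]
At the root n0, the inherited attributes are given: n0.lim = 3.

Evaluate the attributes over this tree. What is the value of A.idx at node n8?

1. n0.lim = 3  [given at root]
2. n1.fin = "zq"  ["zq"]
3. n2.ok = "zqy"  [D.fin ++ "y"]
4. n3.lab = false  [terminal]
5. n4.ok = "qu"  ["qu"]
6. n5.lab = "uq"  [terminal]
7. n4.lab = 26  [26]
8. n4.acc = "uqu"  ["u" ++ C.ok]
9. n2.lab = 13  [13]
10. n2.acc = "zqyk"  [C₀.ok ++ "k"]
11. n1.lim = "zqzqyk"  [D.fin ++ C.acc]
12. n1.env = 27  [C.lab * -2 + 53]
13. n7.fin = 4  [terminal]
14. n8.pre = 3  [3]
15. n10.fin = "xm"  ["xm"]
16. n11.lab = true  [terminal]
17. n10.lim = "mp"  ["mp"]
18. n10.env = 16  [len(D.fin) + 14]
19. n12.fin = 27  [terminal]
20. n13.lab = false  [terminal]
21. n9.wid = 29  [d.fin + 2]
22. n9.key = -1  [D.env + d.fin - 44]
23. n9.fin = 25  [d.fin * -2 + 79]
24. n14.pre = 22  [E.fin + E.wid - 32]
25. n15.fin = "rq"  ["rq"]
26. n16.fin = 10  [terminal]
27. n15.lim = "rx"  ["rx"]
28. n15.env = 13  [13]
29. n18.lab = "mx"  [terminal]
30. n19.lab = false  [terminal]
31. n20.lab = "rw"  [terminal]
32. n17.wid = -7  [len(g₁.lab) - 9]
33. n17.key = 15  [15]
34. n17.fin = 30  [30]
35. n21.ok = "qrx"  ["q" ++ D.lim]
36. n22.fin = 10  [terminal]
37. n23.fin = 21  [terminal]
38. n24.fin = -1  [terminal]
39. n21.lab = 29  [d₁.fin + 8]
40. n21.acc = "pqrx"  ["p" ++ C.ok]
41. n14.idx = "rxpqrx"  [D.lim ++ C.acc]
42. n8.idx = "rxpqrxp"  [A₁.idx ++ "p"]
43. n6.wid = 16  [d.fin * -1 + 20]
44. n6.key = 24  [d.fin + 20]
45. n6.fin = 15  [d.fin + 11]
46. n0.idx = -7  [D.env - 34]
47. n0.ok = false  [E.key == E.wid]

"rxpqrxp"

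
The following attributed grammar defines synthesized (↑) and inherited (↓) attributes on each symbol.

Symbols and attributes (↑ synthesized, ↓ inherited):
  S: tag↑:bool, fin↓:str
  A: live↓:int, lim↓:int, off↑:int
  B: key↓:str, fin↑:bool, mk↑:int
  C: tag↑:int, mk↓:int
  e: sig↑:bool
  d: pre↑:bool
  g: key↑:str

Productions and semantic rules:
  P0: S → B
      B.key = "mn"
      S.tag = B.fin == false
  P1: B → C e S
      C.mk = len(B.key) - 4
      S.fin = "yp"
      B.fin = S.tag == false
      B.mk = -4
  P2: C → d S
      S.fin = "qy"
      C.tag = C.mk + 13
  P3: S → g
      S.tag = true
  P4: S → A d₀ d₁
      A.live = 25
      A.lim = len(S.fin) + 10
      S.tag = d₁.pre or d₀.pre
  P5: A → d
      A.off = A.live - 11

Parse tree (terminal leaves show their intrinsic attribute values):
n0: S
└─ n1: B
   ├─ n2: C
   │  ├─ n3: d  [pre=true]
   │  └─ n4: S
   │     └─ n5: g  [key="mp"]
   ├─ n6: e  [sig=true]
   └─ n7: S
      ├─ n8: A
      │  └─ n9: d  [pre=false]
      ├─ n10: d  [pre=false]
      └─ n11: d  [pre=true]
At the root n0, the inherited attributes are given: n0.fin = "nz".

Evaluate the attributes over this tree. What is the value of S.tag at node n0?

1. n0.fin = "nz"  [given at root]
2. n1.key = "mn"  ["mn"]
3. n2.mk = -2  [len(B.key) - 4]
4. n3.pre = true  [terminal]
5. n4.fin = "qy"  ["qy"]
6. n5.key = "mp"  [terminal]
7. n4.tag = true  [true]
8. n2.tag = 11  [C.mk + 13]
9. n6.sig = true  [terminal]
10. n7.fin = "yp"  ["yp"]
11. n8.live = 25  [25]
12. n8.lim = 12  [len(S.fin) + 10]
13. n9.pre = false  [terminal]
14. n8.off = 14  [A.live - 11]
15. n10.pre = false  [terminal]
16. n11.pre = true  [terminal]
17. n7.tag = true  [d₁.pre or d₀.pre]
18. n1.fin = false  [S.tag == false]
19. n1.mk = -4  [-4]
20. n0.tag = true  [B.fin == false]

true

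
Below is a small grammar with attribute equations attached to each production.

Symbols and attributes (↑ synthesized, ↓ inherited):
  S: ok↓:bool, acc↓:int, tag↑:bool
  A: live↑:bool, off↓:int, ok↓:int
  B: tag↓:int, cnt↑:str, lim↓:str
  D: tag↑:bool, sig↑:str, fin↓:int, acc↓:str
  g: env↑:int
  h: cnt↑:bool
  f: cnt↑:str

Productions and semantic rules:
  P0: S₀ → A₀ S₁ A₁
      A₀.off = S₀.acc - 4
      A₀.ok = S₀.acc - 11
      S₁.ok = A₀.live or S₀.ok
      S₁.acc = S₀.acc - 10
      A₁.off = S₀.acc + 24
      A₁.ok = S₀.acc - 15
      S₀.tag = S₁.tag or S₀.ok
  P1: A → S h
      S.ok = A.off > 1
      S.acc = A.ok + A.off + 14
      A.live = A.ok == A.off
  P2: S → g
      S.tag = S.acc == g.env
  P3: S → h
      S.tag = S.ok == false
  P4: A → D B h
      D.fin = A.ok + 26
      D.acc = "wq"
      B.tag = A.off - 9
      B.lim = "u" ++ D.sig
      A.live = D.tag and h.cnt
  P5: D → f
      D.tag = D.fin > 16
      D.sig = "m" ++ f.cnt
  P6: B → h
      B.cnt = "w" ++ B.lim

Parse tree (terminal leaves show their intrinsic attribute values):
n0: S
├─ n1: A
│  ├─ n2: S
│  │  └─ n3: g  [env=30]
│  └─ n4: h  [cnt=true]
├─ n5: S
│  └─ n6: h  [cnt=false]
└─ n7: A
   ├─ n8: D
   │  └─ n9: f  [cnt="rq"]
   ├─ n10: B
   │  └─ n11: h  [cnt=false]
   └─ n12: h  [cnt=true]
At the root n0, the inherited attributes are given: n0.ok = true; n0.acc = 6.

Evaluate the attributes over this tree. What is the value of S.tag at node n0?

1. n0.ok = true  [given at root]
2. n0.acc = 6  [given at root]
3. n1.off = 2  [S₀.acc - 4]
4. n1.ok = -5  [S₀.acc - 11]
5. n2.ok = true  [A.off > 1]
6. n2.acc = 11  [A.ok + A.off + 14]
7. n3.env = 30  [terminal]
8. n2.tag = false  [S.acc == g.env]
9. n4.cnt = true  [terminal]
10. n1.live = false  [A.ok == A.off]
11. n5.ok = true  [A₀.live or S₀.ok]
12. n5.acc = -4  [S₀.acc - 10]
13. n6.cnt = false  [terminal]
14. n5.tag = false  [S.ok == false]
15. n7.off = 30  [S₀.acc + 24]
16. n7.ok = -9  [S₀.acc - 15]
17. n8.fin = 17  [A.ok + 26]
18. n8.acc = "wq"  ["wq"]
19. n9.cnt = "rq"  [terminal]
20. n8.tag = true  [D.fin > 16]
21. n8.sig = "mrq"  ["m" ++ f.cnt]
22. n10.tag = 21  [A.off - 9]
23. n10.lim = "umrq"  ["u" ++ D.sig]
24. n11.cnt = false  [terminal]
25. n10.cnt = "wumrq"  ["w" ++ B.lim]
26. n12.cnt = true  [terminal]
27. n7.live = true  [D.tag and h.cnt]
28. n0.tag = true  [S₁.tag or S₀.ok]

true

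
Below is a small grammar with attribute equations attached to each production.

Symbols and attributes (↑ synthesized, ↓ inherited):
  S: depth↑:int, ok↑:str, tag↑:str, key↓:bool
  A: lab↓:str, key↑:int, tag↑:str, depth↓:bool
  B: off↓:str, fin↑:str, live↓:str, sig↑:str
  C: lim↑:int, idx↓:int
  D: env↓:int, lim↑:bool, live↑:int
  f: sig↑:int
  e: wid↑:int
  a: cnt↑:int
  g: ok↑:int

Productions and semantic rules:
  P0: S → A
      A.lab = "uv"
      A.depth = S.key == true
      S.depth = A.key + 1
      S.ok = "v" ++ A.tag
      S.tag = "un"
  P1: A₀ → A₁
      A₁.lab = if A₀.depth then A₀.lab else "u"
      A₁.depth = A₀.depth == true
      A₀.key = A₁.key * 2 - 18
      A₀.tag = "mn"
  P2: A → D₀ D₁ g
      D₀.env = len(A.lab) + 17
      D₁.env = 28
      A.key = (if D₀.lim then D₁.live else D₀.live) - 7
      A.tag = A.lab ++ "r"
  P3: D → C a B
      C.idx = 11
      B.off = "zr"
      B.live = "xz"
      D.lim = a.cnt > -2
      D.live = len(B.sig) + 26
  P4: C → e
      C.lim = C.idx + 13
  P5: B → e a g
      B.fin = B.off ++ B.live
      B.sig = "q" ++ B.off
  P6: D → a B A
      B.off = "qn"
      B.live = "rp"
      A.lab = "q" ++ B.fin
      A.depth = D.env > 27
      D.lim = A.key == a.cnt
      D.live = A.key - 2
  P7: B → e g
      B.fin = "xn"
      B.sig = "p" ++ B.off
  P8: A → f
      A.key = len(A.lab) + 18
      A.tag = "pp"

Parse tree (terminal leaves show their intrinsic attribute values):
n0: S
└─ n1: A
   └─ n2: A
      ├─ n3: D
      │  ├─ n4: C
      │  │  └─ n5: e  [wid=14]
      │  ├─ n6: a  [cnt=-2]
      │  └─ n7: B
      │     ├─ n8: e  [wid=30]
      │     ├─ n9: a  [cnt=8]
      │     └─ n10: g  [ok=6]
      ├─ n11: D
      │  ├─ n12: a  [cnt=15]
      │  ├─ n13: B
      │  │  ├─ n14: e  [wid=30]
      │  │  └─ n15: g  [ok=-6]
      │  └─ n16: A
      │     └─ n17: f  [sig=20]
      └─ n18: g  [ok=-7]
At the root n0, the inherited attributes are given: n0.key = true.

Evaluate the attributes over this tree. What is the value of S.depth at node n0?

27

1. n0.key = true  [given at root]
2. n1.lab = "uv"  ["uv"]
3. n1.depth = true  [S.key == true]
4. n2.lab = "uv"  [if A₀.depth then A₀.lab else "u"]
5. n2.depth = true  [A₀.depth == true]
6. n3.env = 19  [len(A.lab) + 17]
7. n4.idx = 11  [11]
8. n5.wid = 14  [terminal]
9. n4.lim = 24  [C.idx + 13]
10. n6.cnt = -2  [terminal]
11. n7.off = "zr"  ["zr"]
12. n7.live = "xz"  ["xz"]
13. n8.wid = 30  [terminal]
14. n9.cnt = 8  [terminal]
15. n10.ok = 6  [terminal]
16. n7.fin = "zrxz"  [B.off ++ B.live]
17. n7.sig = "qzr"  ["q" ++ B.off]
18. n3.lim = false  [a.cnt > -2]
19. n3.live = 29  [len(B.sig) + 26]
20. n11.env = 28  [28]
21. n12.cnt = 15  [terminal]
22. n13.off = "qn"  ["qn"]
23. n13.live = "rp"  ["rp"]
24. n14.wid = 30  [terminal]
25. n15.ok = -6  [terminal]
26. n13.fin = "xn"  ["xn"]
27. n13.sig = "pqn"  ["p" ++ B.off]
28. n16.lab = "qxn"  ["q" ++ B.fin]
29. n16.depth = true  [D.env > 27]
30. n17.sig = 20  [terminal]
31. n16.key = 21  [len(A.lab) + 18]
32. n16.tag = "pp"  ["pp"]
33. n11.lim = false  [A.key == a.cnt]
34. n11.live = 19  [A.key - 2]
35. n18.ok = -7  [terminal]
36. n2.key = 22  [(if D₀.lim then D₁.live else D₀.live) - 7]
37. n2.tag = "uvr"  [A.lab ++ "r"]
38. n1.key = 26  [A₁.key * 2 - 18]
39. n1.tag = "mn"  ["mn"]
40. n0.depth = 27  [A.key + 1]
41. n0.ok = "vmn"  ["v" ++ A.tag]
42. n0.tag = "un"  ["un"]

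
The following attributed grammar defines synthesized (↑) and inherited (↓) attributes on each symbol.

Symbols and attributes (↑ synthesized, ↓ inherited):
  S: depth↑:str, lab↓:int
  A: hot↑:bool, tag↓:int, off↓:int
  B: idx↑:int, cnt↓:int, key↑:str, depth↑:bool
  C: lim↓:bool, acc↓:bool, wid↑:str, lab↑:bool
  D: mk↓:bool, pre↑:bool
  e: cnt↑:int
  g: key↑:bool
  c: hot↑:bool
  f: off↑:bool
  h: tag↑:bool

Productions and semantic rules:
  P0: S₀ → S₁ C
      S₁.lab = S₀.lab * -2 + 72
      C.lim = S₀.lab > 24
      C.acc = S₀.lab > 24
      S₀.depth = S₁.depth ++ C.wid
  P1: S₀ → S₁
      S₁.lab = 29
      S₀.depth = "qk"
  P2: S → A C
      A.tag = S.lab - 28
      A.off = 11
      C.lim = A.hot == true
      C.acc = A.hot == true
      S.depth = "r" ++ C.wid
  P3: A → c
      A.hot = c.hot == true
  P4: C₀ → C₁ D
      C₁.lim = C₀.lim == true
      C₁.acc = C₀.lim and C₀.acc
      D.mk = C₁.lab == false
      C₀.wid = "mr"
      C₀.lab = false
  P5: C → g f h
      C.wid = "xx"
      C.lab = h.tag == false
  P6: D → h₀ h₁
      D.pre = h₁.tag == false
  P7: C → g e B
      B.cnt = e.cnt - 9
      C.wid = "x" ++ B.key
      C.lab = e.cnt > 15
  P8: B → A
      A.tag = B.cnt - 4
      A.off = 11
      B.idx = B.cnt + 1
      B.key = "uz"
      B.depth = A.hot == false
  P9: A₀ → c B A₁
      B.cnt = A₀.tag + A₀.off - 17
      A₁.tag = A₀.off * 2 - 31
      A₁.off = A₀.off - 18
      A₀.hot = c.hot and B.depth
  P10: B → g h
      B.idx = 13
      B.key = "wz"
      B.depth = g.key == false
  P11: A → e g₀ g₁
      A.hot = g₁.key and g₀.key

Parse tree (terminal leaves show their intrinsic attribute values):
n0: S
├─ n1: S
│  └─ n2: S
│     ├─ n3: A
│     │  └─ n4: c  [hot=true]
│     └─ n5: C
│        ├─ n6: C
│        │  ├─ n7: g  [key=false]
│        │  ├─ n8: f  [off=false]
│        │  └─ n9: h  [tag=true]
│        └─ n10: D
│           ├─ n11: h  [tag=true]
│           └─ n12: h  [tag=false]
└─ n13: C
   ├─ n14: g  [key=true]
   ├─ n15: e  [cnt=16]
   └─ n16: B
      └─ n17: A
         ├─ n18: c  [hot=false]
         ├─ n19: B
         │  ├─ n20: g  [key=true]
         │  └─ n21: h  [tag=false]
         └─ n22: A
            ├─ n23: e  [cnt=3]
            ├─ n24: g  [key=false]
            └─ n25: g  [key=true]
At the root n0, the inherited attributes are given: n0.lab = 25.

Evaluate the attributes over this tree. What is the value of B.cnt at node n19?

-3

1. n0.lab = 25  [given at root]
2. n1.lab = 22  [S₀.lab * -2 + 72]
3. n2.lab = 29  [29]
4. n3.tag = 1  [S.lab - 28]
5. n3.off = 11  [11]
6. n4.hot = true  [terminal]
7. n3.hot = true  [c.hot == true]
8. n5.lim = true  [A.hot == true]
9. n5.acc = true  [A.hot == true]
10. n6.lim = true  [C₀.lim == true]
11. n6.acc = true  [C₀.lim and C₀.acc]
12. n7.key = false  [terminal]
13. n8.off = false  [terminal]
14. n9.tag = true  [terminal]
15. n6.wid = "xx"  ["xx"]
16. n6.lab = false  [h.tag == false]
17. n10.mk = true  [C₁.lab == false]
18. n11.tag = true  [terminal]
19. n12.tag = false  [terminal]
20. n10.pre = true  [h₁.tag == false]
21. n5.wid = "mr"  ["mr"]
22. n5.lab = false  [false]
23. n2.depth = "rmr"  ["r" ++ C.wid]
24. n1.depth = "qk"  ["qk"]
25. n13.lim = true  [S₀.lab > 24]
26. n13.acc = true  [S₀.lab > 24]
27. n14.key = true  [terminal]
28. n15.cnt = 16  [terminal]
29. n16.cnt = 7  [e.cnt - 9]
30. n17.tag = 3  [B.cnt - 4]
31. n17.off = 11  [11]
32. n18.hot = false  [terminal]
33. n19.cnt = -3  [A₀.tag + A₀.off - 17]
34. n20.key = true  [terminal]
35. n21.tag = false  [terminal]
36. n19.idx = 13  [13]
37. n19.key = "wz"  ["wz"]
38. n19.depth = false  [g.key == false]
39. n22.tag = -9  [A₀.off * 2 - 31]
40. n22.off = -7  [A₀.off - 18]
41. n23.cnt = 3  [terminal]
42. n24.key = false  [terminal]
43. n25.key = true  [terminal]
44. n22.hot = false  [g₁.key and g₀.key]
45. n17.hot = false  [c.hot and B.depth]
46. n16.idx = 8  [B.cnt + 1]
47. n16.key = "uz"  ["uz"]
48. n16.depth = true  [A.hot == false]
49. n13.wid = "xuz"  ["x" ++ B.key]
50. n13.lab = true  [e.cnt > 15]
51. n0.depth = "qkxuz"  [S₁.depth ++ C.wid]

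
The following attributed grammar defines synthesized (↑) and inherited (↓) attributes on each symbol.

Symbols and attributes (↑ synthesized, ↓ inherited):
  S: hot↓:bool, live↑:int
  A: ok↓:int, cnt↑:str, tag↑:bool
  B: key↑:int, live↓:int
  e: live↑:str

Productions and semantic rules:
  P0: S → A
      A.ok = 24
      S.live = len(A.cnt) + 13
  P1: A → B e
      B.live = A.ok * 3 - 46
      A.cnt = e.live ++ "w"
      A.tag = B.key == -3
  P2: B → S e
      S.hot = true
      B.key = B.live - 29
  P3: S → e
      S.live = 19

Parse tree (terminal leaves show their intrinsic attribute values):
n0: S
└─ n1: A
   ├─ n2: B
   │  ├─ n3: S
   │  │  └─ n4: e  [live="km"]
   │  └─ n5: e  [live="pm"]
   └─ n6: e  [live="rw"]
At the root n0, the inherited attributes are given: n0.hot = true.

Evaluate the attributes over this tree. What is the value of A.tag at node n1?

1. n0.hot = true  [given at root]
2. n1.ok = 24  [24]
3. n2.live = 26  [A.ok * 3 - 46]
4. n3.hot = true  [true]
5. n4.live = "km"  [terminal]
6. n3.live = 19  [19]
7. n5.live = "pm"  [terminal]
8. n2.key = -3  [B.live - 29]
9. n6.live = "rw"  [terminal]
10. n1.cnt = "rww"  [e.live ++ "w"]
11. n1.tag = true  [B.key == -3]
12. n0.live = 16  [len(A.cnt) + 13]

true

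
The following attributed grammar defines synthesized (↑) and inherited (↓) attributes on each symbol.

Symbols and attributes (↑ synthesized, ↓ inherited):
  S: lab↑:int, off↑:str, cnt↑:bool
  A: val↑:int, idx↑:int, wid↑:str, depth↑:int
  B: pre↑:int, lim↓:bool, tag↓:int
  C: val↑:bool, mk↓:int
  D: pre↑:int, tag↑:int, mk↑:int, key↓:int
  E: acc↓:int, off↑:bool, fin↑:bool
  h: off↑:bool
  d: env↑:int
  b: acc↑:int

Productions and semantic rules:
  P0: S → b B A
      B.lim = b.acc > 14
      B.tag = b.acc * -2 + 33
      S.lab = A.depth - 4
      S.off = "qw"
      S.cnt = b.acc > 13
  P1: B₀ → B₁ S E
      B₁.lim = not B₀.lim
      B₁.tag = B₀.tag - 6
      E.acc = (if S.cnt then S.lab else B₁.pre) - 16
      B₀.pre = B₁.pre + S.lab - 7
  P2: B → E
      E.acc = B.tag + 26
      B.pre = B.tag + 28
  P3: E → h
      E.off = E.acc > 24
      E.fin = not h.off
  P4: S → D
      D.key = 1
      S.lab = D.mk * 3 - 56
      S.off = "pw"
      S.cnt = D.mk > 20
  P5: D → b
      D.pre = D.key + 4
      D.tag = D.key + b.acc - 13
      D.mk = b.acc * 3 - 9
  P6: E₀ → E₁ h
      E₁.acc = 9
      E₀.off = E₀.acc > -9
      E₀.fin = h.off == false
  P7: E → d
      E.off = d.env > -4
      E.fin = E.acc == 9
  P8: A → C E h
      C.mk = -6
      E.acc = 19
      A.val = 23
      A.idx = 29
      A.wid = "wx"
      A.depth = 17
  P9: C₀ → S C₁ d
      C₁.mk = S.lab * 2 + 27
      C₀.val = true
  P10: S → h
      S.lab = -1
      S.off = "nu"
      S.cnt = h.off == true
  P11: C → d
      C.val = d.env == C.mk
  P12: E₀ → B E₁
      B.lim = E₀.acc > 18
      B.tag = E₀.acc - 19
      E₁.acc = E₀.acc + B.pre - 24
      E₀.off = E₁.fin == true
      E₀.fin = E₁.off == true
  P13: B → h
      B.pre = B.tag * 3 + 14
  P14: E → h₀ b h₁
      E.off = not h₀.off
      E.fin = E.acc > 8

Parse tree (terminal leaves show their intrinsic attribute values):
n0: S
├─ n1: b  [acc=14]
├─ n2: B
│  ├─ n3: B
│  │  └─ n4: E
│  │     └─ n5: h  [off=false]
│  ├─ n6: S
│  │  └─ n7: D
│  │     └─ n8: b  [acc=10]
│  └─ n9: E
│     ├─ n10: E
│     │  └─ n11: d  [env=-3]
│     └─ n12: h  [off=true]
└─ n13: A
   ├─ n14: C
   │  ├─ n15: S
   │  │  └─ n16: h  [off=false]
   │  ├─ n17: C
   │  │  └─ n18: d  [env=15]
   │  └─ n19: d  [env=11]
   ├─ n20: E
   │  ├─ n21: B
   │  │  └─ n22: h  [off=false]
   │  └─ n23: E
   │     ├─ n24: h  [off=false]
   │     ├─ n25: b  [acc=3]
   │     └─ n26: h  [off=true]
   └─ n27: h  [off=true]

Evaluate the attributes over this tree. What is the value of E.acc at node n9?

1. n1.acc = 14  [terminal]
2. n2.lim = false  [b.acc > 14]
3. n2.tag = 5  [b.acc * -2 + 33]
4. n3.lim = true  [not B₀.lim]
5. n3.tag = -1  [B₀.tag - 6]
6. n4.acc = 25  [B.tag + 26]
7. n5.off = false  [terminal]
8. n4.off = true  [E.acc > 24]
9. n4.fin = true  [not h.off]
10. n3.pre = 27  [B.tag + 28]
11. n7.key = 1  [1]
12. n8.acc = 10  [terminal]
13. n7.pre = 5  [D.key + 4]
14. n7.tag = -2  [D.key + b.acc - 13]
15. n7.mk = 21  [b.acc * 3 - 9]
16. n6.lab = 7  [D.mk * 3 - 56]
17. n6.off = "pw"  ["pw"]
18. n6.cnt = true  [D.mk > 20]
19. n9.acc = -9  [(if S.cnt then S.lab else B₁.pre) - 16]
20. n10.acc = 9  [9]
21. n11.env = -3  [terminal]
22. n10.off = true  [d.env > -4]
23. n10.fin = true  [E.acc == 9]
24. n12.off = true  [terminal]
25. n9.off = false  [E₀.acc > -9]
26. n9.fin = false  [h.off == false]
27. n2.pre = 27  [B₁.pre + S.lab - 7]
28. n14.mk = -6  [-6]
29. n16.off = false  [terminal]
30. n15.lab = -1  [-1]
31. n15.off = "nu"  ["nu"]
32. n15.cnt = false  [h.off == true]
33. n17.mk = 25  [S.lab * 2 + 27]
34. n18.env = 15  [terminal]
35. n17.val = false  [d.env == C.mk]
36. n19.env = 11  [terminal]
37. n14.val = true  [true]
38. n20.acc = 19  [19]
39. n21.lim = true  [E₀.acc > 18]
40. n21.tag = 0  [E₀.acc - 19]
41. n22.off = false  [terminal]
42. n21.pre = 14  [B.tag * 3 + 14]
43. n23.acc = 9  [E₀.acc + B.pre - 24]
44. n24.off = false  [terminal]
45. n25.acc = 3  [terminal]
46. n26.off = true  [terminal]
47. n23.off = true  [not h₀.off]
48. n23.fin = true  [E.acc > 8]
49. n20.off = true  [E₁.fin == true]
50. n20.fin = true  [E₁.off == true]
51. n27.off = true  [terminal]
52. n13.val = 23  [23]
53. n13.idx = 29  [29]
54. n13.wid = "wx"  ["wx"]
55. n13.depth = 17  [17]
56. n0.lab = 13  [A.depth - 4]
57. n0.off = "qw"  ["qw"]
58. n0.cnt = true  [b.acc > 13]

-9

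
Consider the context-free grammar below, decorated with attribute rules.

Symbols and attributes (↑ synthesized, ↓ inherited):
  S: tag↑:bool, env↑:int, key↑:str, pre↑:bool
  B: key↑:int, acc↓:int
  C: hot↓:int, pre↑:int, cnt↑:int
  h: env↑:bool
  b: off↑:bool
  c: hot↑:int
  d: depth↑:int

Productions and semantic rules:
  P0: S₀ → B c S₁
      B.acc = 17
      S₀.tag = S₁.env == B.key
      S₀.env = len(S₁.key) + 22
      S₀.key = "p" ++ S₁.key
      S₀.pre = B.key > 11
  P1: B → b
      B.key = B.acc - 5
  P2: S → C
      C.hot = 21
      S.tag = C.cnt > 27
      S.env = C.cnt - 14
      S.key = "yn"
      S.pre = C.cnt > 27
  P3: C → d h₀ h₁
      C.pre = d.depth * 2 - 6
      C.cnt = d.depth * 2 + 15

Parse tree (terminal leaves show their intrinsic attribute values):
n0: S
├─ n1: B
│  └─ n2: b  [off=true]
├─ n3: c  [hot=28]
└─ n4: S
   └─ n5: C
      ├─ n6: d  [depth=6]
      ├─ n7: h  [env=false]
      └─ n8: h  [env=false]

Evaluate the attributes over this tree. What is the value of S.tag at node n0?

1. n1.acc = 17  [17]
2. n2.off = true  [terminal]
3. n1.key = 12  [B.acc - 5]
4. n3.hot = 28  [terminal]
5. n5.hot = 21  [21]
6. n6.depth = 6  [terminal]
7. n7.env = false  [terminal]
8. n8.env = false  [terminal]
9. n5.pre = 6  [d.depth * 2 - 6]
10. n5.cnt = 27  [d.depth * 2 + 15]
11. n4.tag = false  [C.cnt > 27]
12. n4.env = 13  [C.cnt - 14]
13. n4.key = "yn"  ["yn"]
14. n4.pre = false  [C.cnt > 27]
15. n0.tag = false  [S₁.env == B.key]
16. n0.env = 24  [len(S₁.key) + 22]
17. n0.key = "pyn"  ["p" ++ S₁.key]
18. n0.pre = true  [B.key > 11]

false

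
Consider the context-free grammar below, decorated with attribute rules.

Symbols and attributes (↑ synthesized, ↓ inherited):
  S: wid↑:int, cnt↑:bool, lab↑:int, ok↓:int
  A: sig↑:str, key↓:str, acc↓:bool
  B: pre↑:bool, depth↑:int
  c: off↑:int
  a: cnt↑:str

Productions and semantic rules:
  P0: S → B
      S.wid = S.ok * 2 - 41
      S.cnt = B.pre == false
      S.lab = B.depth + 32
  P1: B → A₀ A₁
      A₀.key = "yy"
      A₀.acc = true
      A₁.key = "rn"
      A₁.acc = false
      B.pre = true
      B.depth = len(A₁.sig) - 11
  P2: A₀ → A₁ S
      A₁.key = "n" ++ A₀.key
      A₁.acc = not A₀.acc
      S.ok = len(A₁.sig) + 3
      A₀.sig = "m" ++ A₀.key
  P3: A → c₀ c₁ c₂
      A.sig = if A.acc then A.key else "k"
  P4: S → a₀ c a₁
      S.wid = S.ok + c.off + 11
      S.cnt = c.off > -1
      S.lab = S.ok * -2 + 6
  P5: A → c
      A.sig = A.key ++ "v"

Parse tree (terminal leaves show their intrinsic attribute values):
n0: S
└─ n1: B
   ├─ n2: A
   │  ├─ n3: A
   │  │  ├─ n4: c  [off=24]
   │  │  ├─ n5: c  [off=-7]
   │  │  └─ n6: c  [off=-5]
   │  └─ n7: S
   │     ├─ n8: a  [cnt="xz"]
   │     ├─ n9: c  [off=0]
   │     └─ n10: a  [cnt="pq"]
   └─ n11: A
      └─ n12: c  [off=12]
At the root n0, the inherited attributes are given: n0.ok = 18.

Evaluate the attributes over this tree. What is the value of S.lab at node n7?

1. n0.ok = 18  [given at root]
2. n2.key = "yy"  ["yy"]
3. n2.acc = true  [true]
4. n3.key = "nyy"  ["n" ++ A₀.key]
5. n3.acc = false  [not A₀.acc]
6. n4.off = 24  [terminal]
7. n5.off = -7  [terminal]
8. n6.off = -5  [terminal]
9. n3.sig = "k"  [if A.acc then A.key else "k"]
10. n7.ok = 4  [len(A₁.sig) + 3]
11. n8.cnt = "xz"  [terminal]
12. n9.off = 0  [terminal]
13. n10.cnt = "pq"  [terminal]
14. n7.wid = 15  [S.ok + c.off + 11]
15. n7.cnt = true  [c.off > -1]
16. n7.lab = -2  [S.ok * -2 + 6]
17. n2.sig = "myy"  ["m" ++ A₀.key]
18. n11.key = "rn"  ["rn"]
19. n11.acc = false  [false]
20. n12.off = 12  [terminal]
21. n11.sig = "rnv"  [A.key ++ "v"]
22. n1.pre = true  [true]
23. n1.depth = -8  [len(A₁.sig) - 11]
24. n0.wid = -5  [S.ok * 2 - 41]
25. n0.cnt = false  [B.pre == false]
26. n0.lab = 24  [B.depth + 32]

-2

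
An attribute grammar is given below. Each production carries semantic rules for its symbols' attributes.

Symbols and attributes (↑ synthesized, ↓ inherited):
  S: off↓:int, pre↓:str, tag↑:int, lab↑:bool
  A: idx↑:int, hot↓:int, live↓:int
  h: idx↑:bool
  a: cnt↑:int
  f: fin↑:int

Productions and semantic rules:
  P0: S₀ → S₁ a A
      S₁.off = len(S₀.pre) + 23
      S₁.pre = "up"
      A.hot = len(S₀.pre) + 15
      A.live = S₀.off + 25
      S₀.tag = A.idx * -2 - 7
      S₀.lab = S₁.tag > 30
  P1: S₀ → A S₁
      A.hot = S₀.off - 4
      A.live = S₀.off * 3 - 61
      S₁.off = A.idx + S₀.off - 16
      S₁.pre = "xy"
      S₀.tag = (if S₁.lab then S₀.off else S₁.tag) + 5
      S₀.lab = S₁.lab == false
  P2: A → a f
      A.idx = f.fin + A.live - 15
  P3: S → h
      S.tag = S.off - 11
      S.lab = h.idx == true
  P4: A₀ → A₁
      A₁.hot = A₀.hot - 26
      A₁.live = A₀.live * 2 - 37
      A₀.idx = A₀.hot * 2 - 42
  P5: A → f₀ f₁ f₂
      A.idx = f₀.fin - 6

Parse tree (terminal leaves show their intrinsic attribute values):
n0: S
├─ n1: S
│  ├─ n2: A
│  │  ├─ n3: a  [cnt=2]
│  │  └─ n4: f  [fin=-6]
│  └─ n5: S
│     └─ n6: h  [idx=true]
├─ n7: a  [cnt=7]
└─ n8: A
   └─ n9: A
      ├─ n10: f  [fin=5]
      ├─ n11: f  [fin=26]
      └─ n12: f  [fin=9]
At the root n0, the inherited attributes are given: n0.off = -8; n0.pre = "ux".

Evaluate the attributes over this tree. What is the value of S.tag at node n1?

1. n0.off = -8  [given at root]
2. n0.pre = "ux"  [given at root]
3. n1.off = 25  [len(S₀.pre) + 23]
4. n1.pre = "up"  ["up"]
5. n2.hot = 21  [S₀.off - 4]
6. n2.live = 14  [S₀.off * 3 - 61]
7. n3.cnt = 2  [terminal]
8. n4.fin = -6  [terminal]
9. n2.idx = -7  [f.fin + A.live - 15]
10. n5.off = 2  [A.idx + S₀.off - 16]
11. n5.pre = "xy"  ["xy"]
12. n6.idx = true  [terminal]
13. n5.tag = -9  [S.off - 11]
14. n5.lab = true  [h.idx == true]
15. n1.tag = 30  [(if S₁.lab then S₀.off else S₁.tag) + 5]
16. n1.lab = false  [S₁.lab == false]
17. n7.cnt = 7  [terminal]
18. n8.hot = 17  [len(S₀.pre) + 15]
19. n8.live = 17  [S₀.off + 25]
20. n9.hot = -9  [A₀.hot - 26]
21. n9.live = -3  [A₀.live * 2 - 37]
22. n10.fin = 5  [terminal]
23. n11.fin = 26  [terminal]
24. n12.fin = 9  [terminal]
25. n9.idx = -1  [f₀.fin - 6]
26. n8.idx = -8  [A₀.hot * 2 - 42]
27. n0.tag = 9  [A.idx * -2 - 7]
28. n0.lab = false  [S₁.tag > 30]

30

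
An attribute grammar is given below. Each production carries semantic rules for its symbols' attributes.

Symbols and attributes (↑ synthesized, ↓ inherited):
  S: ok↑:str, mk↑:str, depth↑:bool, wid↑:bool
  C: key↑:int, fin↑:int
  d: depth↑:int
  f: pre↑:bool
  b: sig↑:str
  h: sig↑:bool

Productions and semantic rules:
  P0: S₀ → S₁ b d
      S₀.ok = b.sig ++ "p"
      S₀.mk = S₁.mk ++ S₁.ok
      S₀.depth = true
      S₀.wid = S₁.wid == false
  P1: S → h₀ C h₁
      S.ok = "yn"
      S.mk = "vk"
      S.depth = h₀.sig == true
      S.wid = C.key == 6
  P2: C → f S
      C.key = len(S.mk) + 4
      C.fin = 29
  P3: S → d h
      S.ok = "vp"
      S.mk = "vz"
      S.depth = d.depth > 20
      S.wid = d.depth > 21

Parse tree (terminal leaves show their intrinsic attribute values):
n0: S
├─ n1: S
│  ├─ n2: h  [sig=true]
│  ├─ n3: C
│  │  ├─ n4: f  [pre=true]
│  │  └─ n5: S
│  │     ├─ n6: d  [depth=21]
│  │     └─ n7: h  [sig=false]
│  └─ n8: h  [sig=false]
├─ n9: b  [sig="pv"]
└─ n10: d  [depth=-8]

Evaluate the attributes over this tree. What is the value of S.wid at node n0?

false

1. n2.sig = true  [terminal]
2. n4.pre = true  [terminal]
3. n6.depth = 21  [terminal]
4. n7.sig = false  [terminal]
5. n5.ok = "vp"  ["vp"]
6. n5.mk = "vz"  ["vz"]
7. n5.depth = true  [d.depth > 20]
8. n5.wid = false  [d.depth > 21]
9. n3.key = 6  [len(S.mk) + 4]
10. n3.fin = 29  [29]
11. n8.sig = false  [terminal]
12. n1.ok = "yn"  ["yn"]
13. n1.mk = "vk"  ["vk"]
14. n1.depth = true  [h₀.sig == true]
15. n1.wid = true  [C.key == 6]
16. n9.sig = "pv"  [terminal]
17. n10.depth = -8  [terminal]
18. n0.ok = "pvp"  [b.sig ++ "p"]
19. n0.mk = "vkyn"  [S₁.mk ++ S₁.ok]
20. n0.depth = true  [true]
21. n0.wid = false  [S₁.wid == false]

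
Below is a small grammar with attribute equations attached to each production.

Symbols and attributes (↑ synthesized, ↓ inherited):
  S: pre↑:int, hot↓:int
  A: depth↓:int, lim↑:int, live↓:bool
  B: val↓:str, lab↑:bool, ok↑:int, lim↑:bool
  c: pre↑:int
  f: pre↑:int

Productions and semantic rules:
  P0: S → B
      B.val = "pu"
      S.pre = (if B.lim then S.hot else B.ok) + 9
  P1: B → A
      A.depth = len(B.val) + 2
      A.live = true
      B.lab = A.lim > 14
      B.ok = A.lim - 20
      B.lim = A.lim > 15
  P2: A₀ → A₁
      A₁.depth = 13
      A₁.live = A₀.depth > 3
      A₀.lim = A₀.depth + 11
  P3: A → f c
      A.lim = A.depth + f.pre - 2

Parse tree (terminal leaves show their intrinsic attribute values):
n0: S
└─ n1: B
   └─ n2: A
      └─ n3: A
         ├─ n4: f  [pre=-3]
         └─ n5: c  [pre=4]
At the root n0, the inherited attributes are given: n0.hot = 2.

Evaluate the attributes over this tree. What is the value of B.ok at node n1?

1. n0.hot = 2  [given at root]
2. n1.val = "pu"  ["pu"]
3. n2.depth = 4  [len(B.val) + 2]
4. n2.live = true  [true]
5. n3.depth = 13  [13]
6. n3.live = true  [A₀.depth > 3]
7. n4.pre = -3  [terminal]
8. n5.pre = 4  [terminal]
9. n3.lim = 8  [A.depth + f.pre - 2]
10. n2.lim = 15  [A₀.depth + 11]
11. n1.lab = true  [A.lim > 14]
12. n1.ok = -5  [A.lim - 20]
13. n1.lim = false  [A.lim > 15]
14. n0.pre = 4  [(if B.lim then S.hot else B.ok) + 9]

-5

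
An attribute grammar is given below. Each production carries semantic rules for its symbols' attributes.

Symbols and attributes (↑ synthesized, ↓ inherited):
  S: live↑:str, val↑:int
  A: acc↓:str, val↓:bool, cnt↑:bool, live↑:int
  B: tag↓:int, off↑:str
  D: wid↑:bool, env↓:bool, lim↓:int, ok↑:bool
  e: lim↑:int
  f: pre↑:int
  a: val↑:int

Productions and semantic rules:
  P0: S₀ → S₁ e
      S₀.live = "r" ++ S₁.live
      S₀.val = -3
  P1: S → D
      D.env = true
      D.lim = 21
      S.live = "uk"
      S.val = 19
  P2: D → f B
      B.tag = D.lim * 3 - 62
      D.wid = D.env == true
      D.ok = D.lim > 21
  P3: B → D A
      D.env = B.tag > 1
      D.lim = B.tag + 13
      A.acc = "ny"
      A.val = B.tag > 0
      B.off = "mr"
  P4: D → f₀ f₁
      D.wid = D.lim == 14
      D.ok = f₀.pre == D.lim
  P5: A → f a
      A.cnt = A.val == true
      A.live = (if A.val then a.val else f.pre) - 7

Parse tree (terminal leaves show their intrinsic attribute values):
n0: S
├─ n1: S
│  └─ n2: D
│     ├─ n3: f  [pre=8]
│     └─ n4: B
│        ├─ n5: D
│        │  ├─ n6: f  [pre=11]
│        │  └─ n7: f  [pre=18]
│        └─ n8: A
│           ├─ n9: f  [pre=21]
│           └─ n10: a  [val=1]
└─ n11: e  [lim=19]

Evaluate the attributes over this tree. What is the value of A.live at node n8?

1. n2.env = true  [true]
2. n2.lim = 21  [21]
3. n3.pre = 8  [terminal]
4. n4.tag = 1  [D.lim * 3 - 62]
5. n5.env = false  [B.tag > 1]
6. n5.lim = 14  [B.tag + 13]
7. n6.pre = 11  [terminal]
8. n7.pre = 18  [terminal]
9. n5.wid = true  [D.lim == 14]
10. n5.ok = false  [f₀.pre == D.lim]
11. n8.acc = "ny"  ["ny"]
12. n8.val = true  [B.tag > 0]
13. n9.pre = 21  [terminal]
14. n10.val = 1  [terminal]
15. n8.cnt = true  [A.val == true]
16. n8.live = -6  [(if A.val then a.val else f.pre) - 7]
17. n4.off = "mr"  ["mr"]
18. n2.wid = true  [D.env == true]
19. n2.ok = false  [D.lim > 21]
20. n1.live = "uk"  ["uk"]
21. n1.val = 19  [19]
22. n11.lim = 19  [terminal]
23. n0.live = "ruk"  ["r" ++ S₁.live]
24. n0.val = -3  [-3]

-6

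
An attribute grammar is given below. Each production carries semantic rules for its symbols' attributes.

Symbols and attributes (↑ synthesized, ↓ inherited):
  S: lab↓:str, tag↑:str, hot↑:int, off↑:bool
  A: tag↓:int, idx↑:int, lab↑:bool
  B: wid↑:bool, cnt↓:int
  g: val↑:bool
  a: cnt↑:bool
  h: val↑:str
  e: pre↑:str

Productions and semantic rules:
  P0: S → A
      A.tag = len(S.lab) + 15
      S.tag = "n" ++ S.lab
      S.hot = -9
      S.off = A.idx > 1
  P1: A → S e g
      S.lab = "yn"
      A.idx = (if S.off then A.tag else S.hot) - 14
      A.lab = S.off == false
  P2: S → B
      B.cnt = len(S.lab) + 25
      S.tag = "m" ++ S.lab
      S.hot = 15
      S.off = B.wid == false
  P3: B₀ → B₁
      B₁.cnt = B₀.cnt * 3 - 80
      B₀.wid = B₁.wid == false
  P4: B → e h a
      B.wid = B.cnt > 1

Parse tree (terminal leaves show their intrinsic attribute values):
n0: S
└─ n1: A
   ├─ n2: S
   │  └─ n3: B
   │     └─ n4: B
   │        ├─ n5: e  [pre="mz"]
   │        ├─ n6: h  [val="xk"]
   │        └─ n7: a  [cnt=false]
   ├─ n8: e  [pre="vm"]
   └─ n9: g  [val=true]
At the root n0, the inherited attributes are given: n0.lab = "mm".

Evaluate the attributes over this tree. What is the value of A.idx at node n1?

1

1. n0.lab = "mm"  [given at root]
2. n1.tag = 17  [len(S.lab) + 15]
3. n2.lab = "yn"  ["yn"]
4. n3.cnt = 27  [len(S.lab) + 25]
5. n4.cnt = 1  [B₀.cnt * 3 - 80]
6. n5.pre = "mz"  [terminal]
7. n6.val = "xk"  [terminal]
8. n7.cnt = false  [terminal]
9. n4.wid = false  [B.cnt > 1]
10. n3.wid = true  [B₁.wid == false]
11. n2.tag = "myn"  ["m" ++ S.lab]
12. n2.hot = 15  [15]
13. n2.off = false  [B.wid == false]
14. n8.pre = "vm"  [terminal]
15. n9.val = true  [terminal]
16. n1.idx = 1  [(if S.off then A.tag else S.hot) - 14]
17. n1.lab = true  [S.off == false]
18. n0.tag = "nmm"  ["n" ++ S.lab]
19. n0.hot = -9  [-9]
20. n0.off = false  [A.idx > 1]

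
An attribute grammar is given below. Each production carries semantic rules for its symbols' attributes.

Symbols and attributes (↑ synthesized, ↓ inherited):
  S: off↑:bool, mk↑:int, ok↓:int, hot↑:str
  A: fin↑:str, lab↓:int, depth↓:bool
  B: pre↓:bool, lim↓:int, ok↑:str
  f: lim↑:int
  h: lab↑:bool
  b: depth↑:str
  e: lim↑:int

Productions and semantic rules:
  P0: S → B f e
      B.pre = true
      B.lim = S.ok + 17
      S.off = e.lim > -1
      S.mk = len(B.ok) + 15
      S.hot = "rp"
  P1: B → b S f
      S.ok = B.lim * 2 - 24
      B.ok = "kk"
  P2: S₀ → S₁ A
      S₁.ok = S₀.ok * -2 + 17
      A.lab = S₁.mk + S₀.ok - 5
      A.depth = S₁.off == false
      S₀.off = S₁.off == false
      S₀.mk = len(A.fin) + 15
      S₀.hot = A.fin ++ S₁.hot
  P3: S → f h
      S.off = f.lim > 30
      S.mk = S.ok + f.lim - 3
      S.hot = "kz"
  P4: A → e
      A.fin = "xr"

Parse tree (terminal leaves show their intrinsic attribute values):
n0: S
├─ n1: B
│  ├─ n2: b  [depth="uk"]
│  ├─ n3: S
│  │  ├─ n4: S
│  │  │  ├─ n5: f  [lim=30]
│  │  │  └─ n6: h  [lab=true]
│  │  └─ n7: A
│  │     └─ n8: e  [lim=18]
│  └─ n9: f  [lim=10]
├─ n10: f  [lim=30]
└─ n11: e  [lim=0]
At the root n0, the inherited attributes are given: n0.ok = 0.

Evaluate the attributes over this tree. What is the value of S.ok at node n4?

1. n0.ok = 0  [given at root]
2. n1.pre = true  [true]
3. n1.lim = 17  [S.ok + 17]
4. n2.depth = "uk"  [terminal]
5. n3.ok = 10  [B.lim * 2 - 24]
6. n4.ok = -3  [S₀.ok * -2 + 17]
7. n5.lim = 30  [terminal]
8. n6.lab = true  [terminal]
9. n4.off = false  [f.lim > 30]
10. n4.mk = 24  [S.ok + f.lim - 3]
11. n4.hot = "kz"  ["kz"]
12. n7.lab = 29  [S₁.mk + S₀.ok - 5]
13. n7.depth = true  [S₁.off == false]
14. n8.lim = 18  [terminal]
15. n7.fin = "xr"  ["xr"]
16. n3.off = true  [S₁.off == false]
17. n3.mk = 17  [len(A.fin) + 15]
18. n3.hot = "xrkz"  [A.fin ++ S₁.hot]
19. n9.lim = 10  [terminal]
20. n1.ok = "kk"  ["kk"]
21. n10.lim = 30  [terminal]
22. n11.lim = 0  [terminal]
23. n0.off = true  [e.lim > -1]
24. n0.mk = 17  [len(B.ok) + 15]
25. n0.hot = "rp"  ["rp"]

-3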